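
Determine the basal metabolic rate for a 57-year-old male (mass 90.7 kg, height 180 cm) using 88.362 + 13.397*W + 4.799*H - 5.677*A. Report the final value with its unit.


BMR = 88.362 + 13.397*90.7 + 4.799*180 - 5.677*57
= 1843.7 kcal/day

1843.7 kcal/day


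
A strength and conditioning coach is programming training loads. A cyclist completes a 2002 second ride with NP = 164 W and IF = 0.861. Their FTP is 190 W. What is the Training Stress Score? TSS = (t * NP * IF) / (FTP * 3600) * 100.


t * NP * IF = 2002 * 164 * 0.861 = 282690.408
FTP * 3600 = 684000
TSS = (282690.408 / 684000) * 100 = 41.33

41.33 TSS


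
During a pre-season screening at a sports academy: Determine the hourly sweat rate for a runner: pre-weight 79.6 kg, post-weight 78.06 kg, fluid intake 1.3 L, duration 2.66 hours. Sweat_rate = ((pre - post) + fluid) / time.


Mass lost = 79.6 - 78.06 = 1.54 kg
Add fluid consumed: 1.54 + 1.3 = 2.84 L total sweat
Sweat rate = 2.84 / 2.66 = 1.068 L/h

1.068 L/h


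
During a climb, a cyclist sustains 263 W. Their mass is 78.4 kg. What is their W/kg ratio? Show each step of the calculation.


Power-to-weight = 263 W / 78.4 kg
= 3.355 W/kg

3.355 W/kg


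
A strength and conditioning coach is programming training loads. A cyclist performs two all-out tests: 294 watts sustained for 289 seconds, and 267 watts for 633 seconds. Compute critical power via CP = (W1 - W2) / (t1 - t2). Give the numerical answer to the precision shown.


W1 = P1 * t1 = 294 * 289 = 84966 J
W2 = P2 * t2 = 267 * 633 = 169011 J
CP = (84966 - 169011) / (289 - 633)
= 244.32 W

244.32 W


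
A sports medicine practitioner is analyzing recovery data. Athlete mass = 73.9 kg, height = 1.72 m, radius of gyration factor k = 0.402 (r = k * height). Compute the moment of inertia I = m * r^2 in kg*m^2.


r = k * height = 0.402 * 1.72 = 0.69144 m
r^2 = 0.69144^2 = 0.478089
I = 73.9 * 0.478089 = 35.331 kg*m^2

35.331 kg*m^2


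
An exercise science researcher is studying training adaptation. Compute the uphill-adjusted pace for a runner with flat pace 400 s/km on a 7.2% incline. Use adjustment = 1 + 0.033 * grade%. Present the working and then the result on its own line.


Adjustment factor = 1 + 0.033 * 7.2 = 1.2376
Grade-adjusted pace = 400 * 1.2376 = 495.04 s/km

495.04 s/km


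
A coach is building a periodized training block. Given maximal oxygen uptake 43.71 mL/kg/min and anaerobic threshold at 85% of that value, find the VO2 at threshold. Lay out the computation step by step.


Percentage as decimal = 0.85
VO2 at AT = 43.71 * 0.85 = 37.15 mL/kg/min

37.15 mL/kg/min


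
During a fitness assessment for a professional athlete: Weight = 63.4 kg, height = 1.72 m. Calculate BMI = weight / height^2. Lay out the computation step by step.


height^2 = 1.72^2 = 2.9584
BMI = 63.4 / 2.9584 = 21.43 kg/m^2

21.43 kg/m^2


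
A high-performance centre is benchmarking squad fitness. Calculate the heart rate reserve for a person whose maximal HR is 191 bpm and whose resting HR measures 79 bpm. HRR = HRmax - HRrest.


HRmax = 191 bpm
HRrest = 79 bpm
HRR = 191 - 79 = 112 bpm

112 bpm


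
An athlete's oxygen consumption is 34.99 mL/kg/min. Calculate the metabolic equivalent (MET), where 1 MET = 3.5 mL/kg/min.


MET = VO2 / 3.5
= 34.99 / 3.5
= 10.0 METs

10.0 METs


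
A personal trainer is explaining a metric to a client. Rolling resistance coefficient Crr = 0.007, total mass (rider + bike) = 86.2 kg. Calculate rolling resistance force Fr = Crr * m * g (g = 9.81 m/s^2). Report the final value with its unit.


Fr = Crr * m * g
= 0.007 * 86.2 * 9.81
= 5.919 N

5.919 N


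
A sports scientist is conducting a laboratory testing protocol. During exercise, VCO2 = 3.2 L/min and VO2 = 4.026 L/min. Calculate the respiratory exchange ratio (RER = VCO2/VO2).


RER = VCO2 / VO2
= 3.2 / 4.026
= 0.7948

0.7948


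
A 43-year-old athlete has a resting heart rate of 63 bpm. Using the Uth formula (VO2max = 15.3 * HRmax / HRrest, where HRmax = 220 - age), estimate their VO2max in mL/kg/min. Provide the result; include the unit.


HRmax = 220 - 43 = 177 bpm
Ratio = HRmax / HRrest = 177 / 63 = 2.8095
VO2max = 15.3 * 2.8095 = 42.99 mL/kg/min

42.99 mL/kg/min


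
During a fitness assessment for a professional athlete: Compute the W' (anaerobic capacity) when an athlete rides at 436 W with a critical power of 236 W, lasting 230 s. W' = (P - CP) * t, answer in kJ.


Above-CP power = 200 W
Duration = 230 s
W' = 200 * 230 = 46000 J
Convert: 46000 / 1000 = 46.0 kJ

46.0 kJ


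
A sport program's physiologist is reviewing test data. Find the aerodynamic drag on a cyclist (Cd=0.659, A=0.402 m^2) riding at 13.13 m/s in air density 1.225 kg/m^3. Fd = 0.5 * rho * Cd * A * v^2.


Fd = 0.5 * 1.225 * 0.659 * 0.402 * 13.13^2
= 0.5 * 1.225 * 0.659 * 0.402 * 172.3969
= 27.974 N

27.974 N


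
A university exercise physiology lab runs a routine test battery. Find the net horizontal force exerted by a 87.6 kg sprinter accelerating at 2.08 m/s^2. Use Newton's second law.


Newton's second law: F = m * a
F = 87.6 * 2.08 = 182.21 N

182.21 N


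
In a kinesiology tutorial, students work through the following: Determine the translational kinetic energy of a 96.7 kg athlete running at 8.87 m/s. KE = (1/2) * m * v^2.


KE = 0.5 * m * v^2
= 0.5 * 96.7 * 8.87^2
= 0.5 * 96.7 * 78.6769
= 3804.03 J

3804.03 J


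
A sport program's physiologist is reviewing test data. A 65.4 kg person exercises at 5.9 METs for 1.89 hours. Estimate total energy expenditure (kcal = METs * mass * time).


Energy = METs * mass(kg) * time(h)
= 5.9 * 65.4 * 1.89
= 729.28 kcal

729.28 kcal


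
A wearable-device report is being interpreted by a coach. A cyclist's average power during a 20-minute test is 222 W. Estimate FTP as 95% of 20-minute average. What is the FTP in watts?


FTP = 20-min power * 0.95
= 222 * 0.95
= 210.9 W

210.9 W


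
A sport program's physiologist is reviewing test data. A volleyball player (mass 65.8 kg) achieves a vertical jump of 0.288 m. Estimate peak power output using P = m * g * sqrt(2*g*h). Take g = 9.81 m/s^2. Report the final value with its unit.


2 * g * h = 2 * 9.81 * 0.288 = 5.65056
sqrt(5.65056) = 2.377091 m/s
P = 65.8 * 9.81 * 2.377091 = 1534.41 W

1534.41 W


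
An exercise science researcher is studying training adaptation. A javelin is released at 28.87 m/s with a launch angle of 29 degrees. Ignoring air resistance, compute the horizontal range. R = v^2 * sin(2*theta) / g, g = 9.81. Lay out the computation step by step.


Launch speed squared = 833.4769
sin(2 * 29 deg) = 0.848048
Range = 833.4769 * 0.848048 / 9.81
= 72.052 m

72.052 m


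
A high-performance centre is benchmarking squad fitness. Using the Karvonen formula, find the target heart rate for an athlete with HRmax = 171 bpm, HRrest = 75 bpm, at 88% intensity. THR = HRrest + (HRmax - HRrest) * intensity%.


HRR = 171 - 75 = 96
THR = 75 + 96 * 0.88
= 75 + 84.48
= 159.48 bpm

159.48 bpm


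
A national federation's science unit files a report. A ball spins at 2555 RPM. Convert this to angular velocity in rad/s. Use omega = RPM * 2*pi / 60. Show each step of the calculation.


omega = 2555 * 2 * pi / 60
= 2555 * 6.28318531 / 60
= 16053.538 / 60
= 267.559 rad/s

267.559 rad/s


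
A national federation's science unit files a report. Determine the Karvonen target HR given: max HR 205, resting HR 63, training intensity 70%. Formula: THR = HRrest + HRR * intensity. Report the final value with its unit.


HRR = HRmax - HRrest = 205 - 63 = 142
THR = 63 + 142 * 0.7
= 162.4 bpm

162.4 bpm


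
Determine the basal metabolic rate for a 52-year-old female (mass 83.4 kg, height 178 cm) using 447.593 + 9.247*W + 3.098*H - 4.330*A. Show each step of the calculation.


BMR = 447.593 + 9.247*83.4 + 3.098*178 - 4.330*52
= 1545.08 kcal/day

1545.08 kcal/day


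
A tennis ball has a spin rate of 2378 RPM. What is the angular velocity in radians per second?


Convert RPM to rad/s: multiply by 2*pi and divide by 60
omega = 2378 * 2 * pi / 60
= 249.024 rad/s

249.024 rad/s


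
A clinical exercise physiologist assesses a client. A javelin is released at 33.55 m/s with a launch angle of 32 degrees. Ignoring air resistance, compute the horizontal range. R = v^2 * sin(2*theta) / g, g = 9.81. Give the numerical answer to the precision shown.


Launch speed squared = 1125.6025
sin(2 * 32 deg) = 0.898794
Range = 1125.6025 * 0.898794 / 9.81
= 103.128 m

103.128 m


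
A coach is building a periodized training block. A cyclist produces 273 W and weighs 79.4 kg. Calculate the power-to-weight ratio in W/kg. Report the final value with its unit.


P/W = power / mass
= 273 / 79.4
= 3.438 W/kg

3.438 W/kg


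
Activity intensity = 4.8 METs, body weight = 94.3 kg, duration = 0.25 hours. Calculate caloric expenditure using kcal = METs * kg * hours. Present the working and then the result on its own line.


kcal = 4.8 * 94.3 * 0.25
= 452.64 * 0.25
= 113.16 kcal

113.16 kcal


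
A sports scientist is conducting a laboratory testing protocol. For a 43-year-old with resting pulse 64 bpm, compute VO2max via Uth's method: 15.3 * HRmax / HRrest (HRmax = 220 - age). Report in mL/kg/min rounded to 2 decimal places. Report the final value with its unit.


Step 1: HRmax = 220 - 43 = 177 bpm
Step 2: Ratio = 177 / 64 = 2.7656
Step 3: VO2max = 15.3 * 2.7656 = 42.31 mL/kg/min

42.31 mL/kg/min


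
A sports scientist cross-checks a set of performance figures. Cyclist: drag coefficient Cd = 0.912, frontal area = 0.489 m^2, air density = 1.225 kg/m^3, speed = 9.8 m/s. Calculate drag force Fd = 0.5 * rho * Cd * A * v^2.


v^2 = 9.8^2 = 96.04
Fd = 0.5 * 1.225 * 0.912 * 0.489 * 96.04
= 26.234 N

26.234 N


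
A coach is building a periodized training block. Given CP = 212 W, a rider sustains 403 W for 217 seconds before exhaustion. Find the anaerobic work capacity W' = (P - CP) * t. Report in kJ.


Excess power = 403 - 212 = 191 W
Work above CP = 191 * 217 = 41447 J
W' = 41.447 kJ

41.447 kJ


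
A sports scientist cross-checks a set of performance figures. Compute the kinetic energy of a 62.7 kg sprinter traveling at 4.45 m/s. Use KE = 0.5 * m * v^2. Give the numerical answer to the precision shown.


Velocity squared = 19.8025
KE = 0.5 * 62.7 * 19.8025 = 620.81 J

620.81 J


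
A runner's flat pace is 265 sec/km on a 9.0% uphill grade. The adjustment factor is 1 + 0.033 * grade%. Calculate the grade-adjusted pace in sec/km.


Factor = 1 + 0.033 * 9.0 = 1.297
Adjusted pace = 265 * 1.297
= 343.71 sec/km

343.71 s/km


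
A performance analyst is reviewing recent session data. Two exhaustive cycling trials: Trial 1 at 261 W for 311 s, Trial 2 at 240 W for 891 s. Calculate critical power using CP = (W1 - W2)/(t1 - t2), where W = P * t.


W1 = 261 * 311 = 81171 J
W2 = 240 * 891 = 213840 J
CP = (81171 - 213840) / (311 - 891)
= -132669 / -580
= 228.74 W

228.74 W


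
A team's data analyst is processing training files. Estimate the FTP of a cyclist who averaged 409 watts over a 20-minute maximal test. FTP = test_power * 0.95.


FTP = 409 * 0.95 = 388.55 W

388.55 W


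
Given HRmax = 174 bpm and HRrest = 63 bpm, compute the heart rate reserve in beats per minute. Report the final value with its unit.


Heart rate reserve = maximum HR minus resting HR
HRR = 174 - 63 = 111 bpm

111 bpm


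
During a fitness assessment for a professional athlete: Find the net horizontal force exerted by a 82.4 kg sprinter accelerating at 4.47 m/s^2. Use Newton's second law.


Newton's second law: F = m * a
F = 82.4 * 4.47 = 368.33 N

368.33 N


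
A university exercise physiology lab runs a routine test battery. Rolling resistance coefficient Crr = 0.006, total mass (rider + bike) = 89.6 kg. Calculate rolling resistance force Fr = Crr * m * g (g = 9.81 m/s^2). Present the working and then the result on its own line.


Fr = Crr * m * g
= 0.006 * 89.6 * 9.81
= 5.274 N

5.274 N


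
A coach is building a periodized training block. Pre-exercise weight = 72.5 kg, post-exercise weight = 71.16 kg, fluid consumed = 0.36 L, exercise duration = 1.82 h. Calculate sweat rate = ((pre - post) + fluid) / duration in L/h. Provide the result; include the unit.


Weight loss = 72.5 - 71.16 = 1.34 kg (approx L)
Total sweat = 1.34 + 0.36 = 1.7 L
Sweat rate = 1.7 / 1.82 = 0.934 L/h

0.934 L/h


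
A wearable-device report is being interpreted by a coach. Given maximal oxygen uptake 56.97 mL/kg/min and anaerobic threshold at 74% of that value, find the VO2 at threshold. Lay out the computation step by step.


Percentage as decimal = 0.74
VO2 at AT = 56.97 * 0.74 = 42.16 mL/kg/min

42.16 mL/kg/min


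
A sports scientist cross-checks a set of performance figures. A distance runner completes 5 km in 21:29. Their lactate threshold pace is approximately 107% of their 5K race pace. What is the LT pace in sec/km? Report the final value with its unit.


Convert to seconds: 21 min 29 s = 1289 s
Pace per km = 1289 / 5 = 257.8 s/km
LT pace = 257.8 * 1.07 = 275.85 s/km

275.85 s/km


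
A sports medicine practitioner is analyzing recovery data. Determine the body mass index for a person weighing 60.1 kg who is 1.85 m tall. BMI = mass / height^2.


BMI = mass / height^2
= 60.1 / 1.85^2
= 60.1 / 3.4225
= 17.56 kg/m^2

17.56 kg/m^2


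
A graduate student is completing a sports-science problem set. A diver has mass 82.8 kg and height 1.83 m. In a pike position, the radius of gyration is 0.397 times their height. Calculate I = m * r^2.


r = 0.397 * 1.83 = 0.72651 m
I = m * r^2 = 82.8 * 0.527817 = 43.703 kg*m^2

43.703 kg*m^2


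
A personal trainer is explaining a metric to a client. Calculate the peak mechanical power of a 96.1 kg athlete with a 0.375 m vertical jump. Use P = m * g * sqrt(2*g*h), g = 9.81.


First, sqrt(2gh) = sqrt(2 * 9.81 * 0.375)
= sqrt(7.3575) = 2.712471 m/s
Power = 96.1 * 9.81 * 2.712471 = 2557.16 W

2557.16 W


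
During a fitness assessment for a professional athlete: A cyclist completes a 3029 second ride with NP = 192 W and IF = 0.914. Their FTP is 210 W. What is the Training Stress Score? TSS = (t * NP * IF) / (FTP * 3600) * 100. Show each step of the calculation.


t * NP * IF = 3029 * 192 * 0.914 = 531553.152
FTP * 3600 = 756000
TSS = (531553.152 / 756000) * 100 = 70.31

70.31 TSS


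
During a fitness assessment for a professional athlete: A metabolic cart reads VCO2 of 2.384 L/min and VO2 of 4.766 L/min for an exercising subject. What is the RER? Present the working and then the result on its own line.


RER = VCO2 / VO2 = 2.384 / 4.766 = 0.5002

0.5002


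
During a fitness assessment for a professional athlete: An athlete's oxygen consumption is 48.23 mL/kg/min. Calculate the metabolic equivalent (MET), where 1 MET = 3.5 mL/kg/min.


MET = VO2 / 3.5
= 48.23 / 3.5
= 13.78 METs

13.78 METs


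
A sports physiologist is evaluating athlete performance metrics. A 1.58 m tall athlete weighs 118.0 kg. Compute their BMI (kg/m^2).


height^2 = 2.4964 m^2
BMI = 118.0 / 2.4964 = 47.27 kg/m^2

47.27 kg/m^2


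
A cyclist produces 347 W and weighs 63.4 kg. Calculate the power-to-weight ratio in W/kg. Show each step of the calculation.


P/W = power / mass
= 347 / 63.4
= 5.473 W/kg

5.473 W/kg


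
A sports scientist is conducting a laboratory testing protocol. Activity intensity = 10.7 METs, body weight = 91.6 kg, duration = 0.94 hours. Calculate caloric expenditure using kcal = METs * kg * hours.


kcal = 10.7 * 91.6 * 0.94
= 980.12 * 0.94
= 921.31 kcal

921.31 kcal


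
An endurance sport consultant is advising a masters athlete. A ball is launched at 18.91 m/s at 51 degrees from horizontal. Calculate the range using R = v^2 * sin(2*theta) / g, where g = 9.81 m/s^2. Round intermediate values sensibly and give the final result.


sin(2 * 51) = sin(102) = 0.978148
v^2 = 18.91^2 = 357.5881
R = 357.5881 * 0.978148 / 9.81
= 35.655 m

35.655 m


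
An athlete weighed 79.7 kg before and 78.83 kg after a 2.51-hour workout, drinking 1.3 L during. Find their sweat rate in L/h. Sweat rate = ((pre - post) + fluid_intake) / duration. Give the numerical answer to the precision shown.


Body mass change = 0.87 kg
Total sweat loss = 0.87 + 1.3 = 2.17 L
Rate = 2.17 / 2.51 = 0.865 L/h

0.865 L/h


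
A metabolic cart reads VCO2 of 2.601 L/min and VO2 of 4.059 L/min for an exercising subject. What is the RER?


RER = VCO2 / VO2 = 2.601 / 4.059 = 0.6408

0.6408


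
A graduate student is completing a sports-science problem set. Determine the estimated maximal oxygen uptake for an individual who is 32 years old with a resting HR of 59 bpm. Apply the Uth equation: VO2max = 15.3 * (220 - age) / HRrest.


HRmax = 220 - 32 = 188
VO2max = 15.3 * (188 / 59)
= 15.3 * 3.1864
= 48.75 mL/kg/min

48.75 mL/kg/min


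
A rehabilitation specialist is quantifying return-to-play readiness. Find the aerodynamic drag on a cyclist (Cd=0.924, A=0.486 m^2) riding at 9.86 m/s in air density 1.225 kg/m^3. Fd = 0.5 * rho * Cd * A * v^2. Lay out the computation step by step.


Fd = 0.5 * 1.225 * 0.924 * 0.486 * 9.86^2
= 0.5 * 1.225 * 0.924 * 0.486 * 97.2196
= 26.74 N

26.74 N


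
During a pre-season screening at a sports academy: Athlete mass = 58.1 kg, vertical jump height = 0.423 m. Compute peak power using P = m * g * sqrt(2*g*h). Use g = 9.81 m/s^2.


sqrt(2 * 9.81 * 0.423) = sqrt(8.29926) = 2.880844 m/s
P = 58.1 * 9.81 * 2.880844
= 1641.97 W

1641.97 W


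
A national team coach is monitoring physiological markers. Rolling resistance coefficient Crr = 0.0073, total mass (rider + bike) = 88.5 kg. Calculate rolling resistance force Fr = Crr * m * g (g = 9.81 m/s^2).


Fr = Crr * m * g
= 0.0073 * 88.5 * 9.81
= 6.338 N

6.338 N


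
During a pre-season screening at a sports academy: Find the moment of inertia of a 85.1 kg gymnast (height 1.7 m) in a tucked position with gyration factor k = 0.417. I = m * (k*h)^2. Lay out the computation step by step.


Radius of gyration = 0.417 * 1.7 = 0.7089 m
I = 85.1 * 0.7089^2
= 85.1 * 0.502539
= 42.766 kg*m^2

42.766 kg*m^2


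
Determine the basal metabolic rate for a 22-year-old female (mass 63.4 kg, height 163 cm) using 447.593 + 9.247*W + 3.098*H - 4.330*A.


BMR = 447.593 + 9.247*63.4 + 3.098*163 - 4.330*22
= 1443.57 kcal/day

1443.57 kcal/day


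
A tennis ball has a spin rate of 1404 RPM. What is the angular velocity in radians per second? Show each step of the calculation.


Convert RPM to rad/s: multiply by 2*pi and divide by 60
omega = 1404 * 2 * pi / 60
= 147.027 rad/s

147.027 rad/s


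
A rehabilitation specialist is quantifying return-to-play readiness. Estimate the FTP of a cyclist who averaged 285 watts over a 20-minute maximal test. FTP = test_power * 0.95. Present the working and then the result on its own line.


FTP = 285 * 0.95 = 270.75 W

270.75 W


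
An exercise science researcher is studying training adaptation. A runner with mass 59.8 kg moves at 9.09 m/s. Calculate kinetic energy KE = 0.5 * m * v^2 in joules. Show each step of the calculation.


v^2 = 9.09^2 = 82.6281
KE = 0.5 * 59.8 * 82.6281
= 2470.58 J

2470.58 J


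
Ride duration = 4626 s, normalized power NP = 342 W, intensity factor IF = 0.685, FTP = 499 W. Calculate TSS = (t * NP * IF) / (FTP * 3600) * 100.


Numerator = 4626 * 342 * 0.685 = 1083733.02
Denominator = 499 * 3600 = 1796400
TSS = 1083733.02 / 1796400 * 100
= 60.33

60.33 TSS


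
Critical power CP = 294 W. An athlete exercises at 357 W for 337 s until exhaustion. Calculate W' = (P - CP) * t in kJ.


P - CP = 357 - 294 = 63 W
W' = 63 * 337 = 21231 J
= 21231 / 1000 = 21.231 kJ

21.231 kJ


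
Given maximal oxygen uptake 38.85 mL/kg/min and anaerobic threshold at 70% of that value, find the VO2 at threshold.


Percentage as decimal = 0.7
VO2 at AT = 38.85 * 0.7 = 27.2 mL/kg/min

27.2 mL/kg/min


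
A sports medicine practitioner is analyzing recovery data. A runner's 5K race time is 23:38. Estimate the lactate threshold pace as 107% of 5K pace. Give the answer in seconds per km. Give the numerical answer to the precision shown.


Total race time = 23*60 + 38 = 1418 seconds
5K pace = 1418 / 5 = 283.6 sec/km
LT pace = 283.6 * 1.07 = 303.45 sec/km

303.45 s/km


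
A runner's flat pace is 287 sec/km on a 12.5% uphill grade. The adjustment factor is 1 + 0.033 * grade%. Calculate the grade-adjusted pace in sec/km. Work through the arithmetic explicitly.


Factor = 1 + 0.033 * 12.5 = 1.4125
Adjusted pace = 287 * 1.4125
= 405.39 sec/km

405.39 s/km


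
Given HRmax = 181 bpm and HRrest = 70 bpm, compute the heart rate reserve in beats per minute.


Heart rate reserve = maximum HR minus resting HR
HRR = 181 - 70 = 111 bpm

111 bpm


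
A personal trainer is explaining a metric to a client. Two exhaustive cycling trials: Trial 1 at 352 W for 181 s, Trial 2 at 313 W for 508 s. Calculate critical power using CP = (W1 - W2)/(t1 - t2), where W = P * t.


W1 = 352 * 181 = 63712 J
W2 = 313 * 508 = 159004 J
CP = (63712 - 159004) / (181 - 508)
= -95292 / -327
= 291.41 W

291.41 W


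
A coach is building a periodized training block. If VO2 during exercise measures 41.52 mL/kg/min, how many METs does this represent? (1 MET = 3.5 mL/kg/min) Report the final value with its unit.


METs = VO2 / 3.5 = 41.52 / 3.5 = 11.86

11.86 METs


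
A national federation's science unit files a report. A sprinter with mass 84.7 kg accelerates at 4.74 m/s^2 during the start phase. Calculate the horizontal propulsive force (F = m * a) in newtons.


F = m * a
= 84.7 * 4.74
= 401.48 N

401.48 N


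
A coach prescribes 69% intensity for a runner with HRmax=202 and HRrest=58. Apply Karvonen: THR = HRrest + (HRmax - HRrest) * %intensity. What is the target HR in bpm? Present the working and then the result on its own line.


Heart rate reserve = 202 - 58 = 144
Intensity fraction = 69 / 100 = 0.69
THR = 58 + 144 * 0.69 = 157.36 bpm

157.36 bpm


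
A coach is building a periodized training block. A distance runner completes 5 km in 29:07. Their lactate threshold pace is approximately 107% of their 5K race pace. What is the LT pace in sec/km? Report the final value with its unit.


Convert to seconds: 29 min 7 s = 1747 s
Pace per km = 1747 / 5 = 349.4 s/km
LT pace = 349.4 * 1.07 = 373.86 s/km

373.86 s/km


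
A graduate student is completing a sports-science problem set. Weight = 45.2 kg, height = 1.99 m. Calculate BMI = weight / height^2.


height^2 = 1.99^2 = 3.9601
BMI = 45.2 / 3.9601 = 11.41 kg/m^2

11.41 kg/m^2


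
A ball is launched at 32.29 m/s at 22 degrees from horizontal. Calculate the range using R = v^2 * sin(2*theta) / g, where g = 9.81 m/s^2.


sin(2 * 22) = sin(44) = 0.694658
v^2 = 32.29^2 = 1042.6441
R = 1042.6441 * 0.694658 / 9.81
= 73.831 m

73.831 m


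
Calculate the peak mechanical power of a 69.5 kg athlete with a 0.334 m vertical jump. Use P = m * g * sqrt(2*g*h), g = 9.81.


First, sqrt(2gh) = sqrt(2 * 9.81 * 0.334)
= sqrt(6.55308) = 2.559898 m/s
Power = 69.5 * 9.81 * 2.559898 = 1745.33 W

1745.33 W


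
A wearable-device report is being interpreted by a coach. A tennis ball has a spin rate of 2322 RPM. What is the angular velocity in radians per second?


Convert RPM to rad/s: multiply by 2*pi and divide by 60
omega = 2322 * 2 * pi / 60
= 243.159 rad/s

243.159 rad/s


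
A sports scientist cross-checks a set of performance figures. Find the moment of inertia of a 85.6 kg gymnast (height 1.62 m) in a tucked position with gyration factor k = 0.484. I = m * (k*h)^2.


Radius of gyration = 0.484 * 1.62 = 0.78408 m
I = 85.6 * 0.78408^2
= 85.6 * 0.614781
= 52.625 kg*m^2

52.625 kg*m^2


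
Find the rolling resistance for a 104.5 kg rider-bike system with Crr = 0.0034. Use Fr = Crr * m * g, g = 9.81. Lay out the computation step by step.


m * g = 104.5 * 9.81 = 1025.145 N
Fr = 0.0034 * 1025.145 = 3.485 N

3.485 N


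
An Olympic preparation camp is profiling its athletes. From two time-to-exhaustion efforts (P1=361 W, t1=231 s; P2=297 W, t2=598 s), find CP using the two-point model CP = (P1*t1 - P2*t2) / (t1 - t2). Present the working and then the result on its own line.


Work in trial 1 = 83391 J
Work in trial 2 = 177606 J
Delta work = -94215 J
Delta time = -367 s
CP = -94215 / -367 = 256.72 W

256.72 W


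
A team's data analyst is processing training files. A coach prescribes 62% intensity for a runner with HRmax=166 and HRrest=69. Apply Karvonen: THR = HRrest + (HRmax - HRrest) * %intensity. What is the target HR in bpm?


Heart rate reserve = 166 - 69 = 97
Intensity fraction = 62 / 100 = 0.62
THR = 69 + 97 * 0.62 = 129.14 bpm

129.14 bpm


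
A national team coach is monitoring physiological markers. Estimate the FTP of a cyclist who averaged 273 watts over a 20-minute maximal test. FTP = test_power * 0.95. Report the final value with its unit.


FTP = 273 * 0.95 = 259.35 W

259.35 W


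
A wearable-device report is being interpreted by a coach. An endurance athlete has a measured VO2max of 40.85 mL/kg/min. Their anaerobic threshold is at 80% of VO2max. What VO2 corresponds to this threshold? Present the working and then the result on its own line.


Anaerobic threshold VO2 = VO2max * 80%
= 40.85 * 0.8
= 32.68 mL/kg/min

32.68 mL/kg/min


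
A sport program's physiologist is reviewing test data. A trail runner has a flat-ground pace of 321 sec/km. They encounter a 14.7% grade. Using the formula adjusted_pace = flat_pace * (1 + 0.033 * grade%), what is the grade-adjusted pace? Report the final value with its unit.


Grade factor = 1 + 0.033 * 14.7 = 1.4851
Adjusted = 321 * 1.4851 = 476.72 sec/km

476.72 s/km


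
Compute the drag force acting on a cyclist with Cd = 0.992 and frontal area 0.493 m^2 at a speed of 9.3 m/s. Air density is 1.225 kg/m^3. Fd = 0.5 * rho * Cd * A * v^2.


Step 1: v^2 = 86.49
Step 2: Fd = 0.5 * 1.225 * 0.992 * 0.493 * 86.49
= 25.908 N

25.908 N


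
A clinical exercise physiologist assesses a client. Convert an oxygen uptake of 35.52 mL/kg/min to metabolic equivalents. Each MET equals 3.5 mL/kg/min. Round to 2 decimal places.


One MET = 3.5 mL/kg/min
Number of METs = 35.52 / 3.5
= 10.15 METs

10.15 METs


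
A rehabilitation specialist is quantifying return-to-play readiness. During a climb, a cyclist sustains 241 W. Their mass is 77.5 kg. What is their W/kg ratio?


Power-to-weight = 241 W / 77.5 kg
= 3.11 W/kg

3.11 W/kg


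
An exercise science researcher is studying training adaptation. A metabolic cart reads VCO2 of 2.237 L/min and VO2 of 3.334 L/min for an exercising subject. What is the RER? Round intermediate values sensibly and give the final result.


RER = VCO2 / VO2 = 2.237 / 3.334 = 0.671

0.671


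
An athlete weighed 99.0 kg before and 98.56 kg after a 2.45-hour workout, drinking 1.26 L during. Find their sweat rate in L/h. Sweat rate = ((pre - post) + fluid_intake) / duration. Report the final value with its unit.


Body mass change = 0.44 kg
Total sweat loss = 0.44 + 1.26 = 1.7 L
Rate = 1.7 / 2.45 = 0.694 L/h

0.694 L/h


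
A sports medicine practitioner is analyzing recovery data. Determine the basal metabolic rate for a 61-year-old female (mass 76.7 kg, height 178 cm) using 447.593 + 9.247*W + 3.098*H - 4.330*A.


BMR = 447.593 + 9.247*76.7 + 3.098*178 - 4.330*61
= 1444.15 kcal/day

1444.15 kcal/day


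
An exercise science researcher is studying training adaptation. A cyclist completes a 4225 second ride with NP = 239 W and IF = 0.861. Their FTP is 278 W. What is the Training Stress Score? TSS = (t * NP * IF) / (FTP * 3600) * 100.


t * NP * IF = 4225 * 239 * 0.861 = 869416.275
FTP * 3600 = 1000800
TSS = (869416.275 / 1000800) * 100 = 86.87

86.87 TSS


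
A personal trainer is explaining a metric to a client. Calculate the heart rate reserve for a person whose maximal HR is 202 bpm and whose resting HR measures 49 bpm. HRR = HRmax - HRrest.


HRmax = 202 bpm
HRrest = 49 bpm
HRR = 202 - 49 = 153 bpm

153 bpm


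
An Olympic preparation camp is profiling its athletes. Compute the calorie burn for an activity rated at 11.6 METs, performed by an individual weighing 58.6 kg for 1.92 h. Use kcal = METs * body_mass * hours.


Product of METs and mass = 11.6 * 58.6 = 679.76
Total kcal = 679.76 * 1.92 = 1305.14 kcal

1305.14 kcal


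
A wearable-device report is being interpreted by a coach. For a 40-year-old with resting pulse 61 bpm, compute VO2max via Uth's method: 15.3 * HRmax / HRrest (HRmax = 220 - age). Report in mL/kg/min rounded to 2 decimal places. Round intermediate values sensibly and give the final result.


Step 1: HRmax = 220 - 40 = 180 bpm
Step 2: Ratio = 180 / 61 = 2.9508
Step 3: VO2max = 15.3 * 2.9508 = 45.15 mL/kg/min

45.15 mL/kg/min


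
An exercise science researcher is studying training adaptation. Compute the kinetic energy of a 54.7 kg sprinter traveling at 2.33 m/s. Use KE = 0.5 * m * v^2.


Velocity squared = 5.4289
KE = 0.5 * 54.7 * 5.4289 = 148.48 J

148.48 J


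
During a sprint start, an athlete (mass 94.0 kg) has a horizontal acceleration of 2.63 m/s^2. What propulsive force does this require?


Propulsive force = mass * acceleration
= 94.0 kg * 2.63 m/s^2
= 247.22 N

247.22 N


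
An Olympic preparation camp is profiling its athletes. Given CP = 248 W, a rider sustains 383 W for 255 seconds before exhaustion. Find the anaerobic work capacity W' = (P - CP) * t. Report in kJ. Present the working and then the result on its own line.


Excess power = 383 - 248 = 135 W
Work above CP = 135 * 255 = 34425 J
W' = 34.425 kJ

34.425 kJ


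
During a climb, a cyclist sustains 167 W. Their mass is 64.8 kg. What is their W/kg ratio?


Power-to-weight = 167 W / 64.8 kg
= 2.577 W/kg

2.577 W/kg


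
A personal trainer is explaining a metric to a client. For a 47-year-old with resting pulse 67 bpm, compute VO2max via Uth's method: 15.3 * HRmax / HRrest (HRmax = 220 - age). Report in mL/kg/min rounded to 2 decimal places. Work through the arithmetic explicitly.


Step 1: HRmax = 220 - 47 = 173 bpm
Step 2: Ratio = 173 / 67 = 2.5821
Step 3: VO2max = 15.3 * 2.5821 = 39.51 mL/kg/min

39.51 mL/kg/min


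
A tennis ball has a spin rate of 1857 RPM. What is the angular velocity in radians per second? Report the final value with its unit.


Convert RPM to rad/s: multiply by 2*pi and divide by 60
omega = 1857 * 2 * pi / 60
= 194.465 rad/s

194.465 rad/s


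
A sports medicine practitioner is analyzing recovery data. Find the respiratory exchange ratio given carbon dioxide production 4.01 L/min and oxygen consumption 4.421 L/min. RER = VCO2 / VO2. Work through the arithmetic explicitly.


VCO2 = 4.01 L/min
VO2 = 4.421 L/min
RER = 4.01 / 4.421 = 0.907

0.907


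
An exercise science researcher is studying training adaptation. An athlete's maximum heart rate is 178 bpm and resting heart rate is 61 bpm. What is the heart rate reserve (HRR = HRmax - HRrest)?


HRR = HRmax - HRrest
= 178 - 61
= 117 bpm

117 bpm


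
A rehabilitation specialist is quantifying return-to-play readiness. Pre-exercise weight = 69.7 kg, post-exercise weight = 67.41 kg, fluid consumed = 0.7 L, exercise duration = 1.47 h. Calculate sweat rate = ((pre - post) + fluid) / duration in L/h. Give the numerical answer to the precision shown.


Weight loss = 69.7 - 67.41 = 2.29 kg (approx L)
Total sweat = 2.29 + 0.7 = 2.99 L
Sweat rate = 2.99 / 1.47 = 2.034 L/h

2.034 L/h


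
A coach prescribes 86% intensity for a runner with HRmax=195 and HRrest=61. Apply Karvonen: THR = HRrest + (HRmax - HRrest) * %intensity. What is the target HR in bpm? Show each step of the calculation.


Heart rate reserve = 195 - 61 = 134
Intensity fraction = 86 / 100 = 0.86
THR = 61 + 134 * 0.86 = 176.24 bpm

176.24 bpm


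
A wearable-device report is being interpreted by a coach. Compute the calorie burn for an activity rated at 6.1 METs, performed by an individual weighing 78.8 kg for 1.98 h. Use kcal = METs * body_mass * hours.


Product of METs and mass = 6.1 * 78.8 = 480.68
Total kcal = 480.68 * 1.98 = 951.75 kcal

951.75 kcal


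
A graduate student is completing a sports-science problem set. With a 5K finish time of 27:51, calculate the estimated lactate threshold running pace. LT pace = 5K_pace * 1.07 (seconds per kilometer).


Race duration = 1671 s for 5 km
Average pace = 1671 / 5 = 334.2 s/km
LT pace = 334.2 * 1.07
= 357.59 s/km

357.59 s/km


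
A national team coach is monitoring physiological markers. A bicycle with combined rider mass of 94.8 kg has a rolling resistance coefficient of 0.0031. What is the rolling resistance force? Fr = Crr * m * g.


Fr = 0.0031 * 94.8 * 9.81
= 0.29388 * 9.81
= 2.883 N

2.883 N


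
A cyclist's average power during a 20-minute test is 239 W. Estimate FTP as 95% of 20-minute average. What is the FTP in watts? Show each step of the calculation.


FTP = 20-min power * 0.95
= 239 * 0.95
= 227.05 W

227.05 W


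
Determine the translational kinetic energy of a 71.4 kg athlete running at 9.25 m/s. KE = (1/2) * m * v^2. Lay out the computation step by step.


KE = 0.5 * m * v^2
= 0.5 * 71.4 * 9.25^2
= 0.5 * 71.4 * 85.5625
= 3054.58 J

3054.58 J


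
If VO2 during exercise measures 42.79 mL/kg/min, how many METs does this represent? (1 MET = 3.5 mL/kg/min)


METs = VO2 / 3.5 = 42.79 / 3.5 = 12.23

12.23 METs


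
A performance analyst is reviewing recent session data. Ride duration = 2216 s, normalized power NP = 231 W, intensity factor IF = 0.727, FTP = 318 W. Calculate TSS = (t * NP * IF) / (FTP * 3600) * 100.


Numerator = 2216 * 231 * 0.727 = 372148.392
Denominator = 318 * 3600 = 1144800
TSS = 372148.392 / 1144800 * 100
= 32.51

32.51 TSS


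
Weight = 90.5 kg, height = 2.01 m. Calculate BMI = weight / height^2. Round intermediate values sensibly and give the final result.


height^2 = 2.01^2 = 4.0401
BMI = 90.5 / 4.0401 = 22.4 kg/m^2

22.4 kg/m^2


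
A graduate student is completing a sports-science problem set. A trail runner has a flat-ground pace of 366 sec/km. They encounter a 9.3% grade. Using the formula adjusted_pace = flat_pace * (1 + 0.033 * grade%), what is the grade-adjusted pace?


Grade factor = 1 + 0.033 * 9.3 = 1.3069
Adjusted = 366 * 1.3069 = 478.33 sec/km

478.33 s/km


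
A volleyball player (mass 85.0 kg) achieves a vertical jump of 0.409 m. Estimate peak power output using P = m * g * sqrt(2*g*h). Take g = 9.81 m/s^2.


2 * g * h = 2 * 9.81 * 0.409 = 8.02458
sqrt(8.02458) = 2.832769 m/s
P = 85.0 * 9.81 * 2.832769 = 2362.1 W

2362.1 W


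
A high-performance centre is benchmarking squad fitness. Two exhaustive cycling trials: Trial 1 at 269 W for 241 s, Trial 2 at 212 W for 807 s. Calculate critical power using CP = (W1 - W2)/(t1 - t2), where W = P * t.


W1 = 269 * 241 = 64829 J
W2 = 212 * 807 = 171084 J
CP = (64829 - 171084) / (241 - 807)
= -106255 / -566
= 187.73 W

187.73 W


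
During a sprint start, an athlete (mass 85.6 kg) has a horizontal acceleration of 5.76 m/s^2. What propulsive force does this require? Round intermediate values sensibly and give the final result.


Propulsive force = mass * acceleration
= 85.6 kg * 5.76 m/s^2
= 493.06 N

493.06 N


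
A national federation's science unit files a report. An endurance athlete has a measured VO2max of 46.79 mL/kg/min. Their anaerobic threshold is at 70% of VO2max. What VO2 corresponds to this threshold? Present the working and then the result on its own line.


Anaerobic threshold VO2 = VO2max * 70%
= 46.79 * 0.7
= 32.75 mL/kg/min

32.75 mL/kg/min


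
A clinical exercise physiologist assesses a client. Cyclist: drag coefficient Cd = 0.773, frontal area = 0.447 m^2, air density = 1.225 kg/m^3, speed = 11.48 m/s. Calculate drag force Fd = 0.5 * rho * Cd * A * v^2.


v^2 = 11.48^2 = 131.7904
Fd = 0.5 * 1.225 * 0.773 * 0.447 * 131.7904
= 27.892 N

27.892 N


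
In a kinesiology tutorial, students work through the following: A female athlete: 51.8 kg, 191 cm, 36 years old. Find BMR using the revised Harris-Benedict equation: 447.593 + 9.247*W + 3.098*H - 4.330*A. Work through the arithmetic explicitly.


Intercept = 447.593
Weight contribution = 9.247 * 51.8 = 478.9946
Height contribution = 3.098 * 191 = 591.718
Age contribution = 4.33 * 36 = 155.88
BMR = 447.593 + 478.9946 + 591.718 - 155.88
= 1362.43 kcal/day

1362.43 kcal/day


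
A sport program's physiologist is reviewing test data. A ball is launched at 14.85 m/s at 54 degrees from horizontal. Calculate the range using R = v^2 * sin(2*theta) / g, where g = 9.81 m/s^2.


sin(2 * 54) = sin(108) = 0.951057
v^2 = 14.85^2 = 220.5225
R = 220.5225 * 0.951057 / 9.81
= 21.379 m

21.379 m


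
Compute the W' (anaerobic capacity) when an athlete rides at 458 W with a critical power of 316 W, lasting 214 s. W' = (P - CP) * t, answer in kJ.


Above-CP power = 142 W
Duration = 214 s
W' = 142 * 214 = 30388 J
Convert: 30388 / 1000 = 30.388 kJ

30.388 kJ


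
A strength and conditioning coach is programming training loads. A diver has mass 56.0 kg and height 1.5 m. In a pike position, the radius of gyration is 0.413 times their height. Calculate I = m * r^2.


r = 0.413 * 1.5 = 0.6195 m
I = m * r^2 = 56.0 * 0.38378 = 21.492 kg*m^2

21.492 kg*m^2


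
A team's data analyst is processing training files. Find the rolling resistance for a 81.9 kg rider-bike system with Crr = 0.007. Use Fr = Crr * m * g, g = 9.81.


m * g = 81.9 * 9.81 = 803.439 N
Fr = 0.007 * 803.439 = 5.624 N

5.624 N


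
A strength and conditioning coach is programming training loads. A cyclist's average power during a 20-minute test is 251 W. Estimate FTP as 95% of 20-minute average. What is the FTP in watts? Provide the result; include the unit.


FTP = 20-min power * 0.95
= 251 * 0.95
= 238.45 W

238.45 W


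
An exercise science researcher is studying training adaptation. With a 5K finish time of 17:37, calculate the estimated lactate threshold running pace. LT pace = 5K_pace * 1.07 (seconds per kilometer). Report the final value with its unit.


Race duration = 1057 s for 5 km
Average pace = 1057 / 5 = 211.4 s/km
LT pace = 211.4 * 1.07
= 226.2 s/km

226.2 s/km


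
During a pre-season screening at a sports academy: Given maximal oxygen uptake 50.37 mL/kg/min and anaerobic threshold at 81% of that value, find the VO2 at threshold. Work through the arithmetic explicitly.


Percentage as decimal = 0.81
VO2 at AT = 50.37 * 0.81 = 40.8 mL/kg/min

40.8 mL/kg/min


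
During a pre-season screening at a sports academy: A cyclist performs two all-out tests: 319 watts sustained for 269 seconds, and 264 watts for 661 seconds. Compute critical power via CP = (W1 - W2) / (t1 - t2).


W1 = P1 * t1 = 319 * 269 = 85811 J
W2 = P2 * t2 = 264 * 661 = 174504 J
CP = (85811 - 174504) / (269 - 661)
= 226.26 W

226.26 W


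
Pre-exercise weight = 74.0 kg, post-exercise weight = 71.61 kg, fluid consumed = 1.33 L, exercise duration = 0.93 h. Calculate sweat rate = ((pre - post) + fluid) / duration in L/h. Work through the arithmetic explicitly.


Weight loss = 74.0 - 71.61 = 2.39 kg (approx L)
Total sweat = 2.39 + 1.33 = 3.72 L
Sweat rate = 3.72 / 0.93 = 4.0 L/h

4.0 L/h


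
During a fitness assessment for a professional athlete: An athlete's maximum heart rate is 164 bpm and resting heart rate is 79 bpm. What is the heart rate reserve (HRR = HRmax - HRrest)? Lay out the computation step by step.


HRR = HRmax - HRrest
= 164 - 79
= 85 bpm

85 bpm


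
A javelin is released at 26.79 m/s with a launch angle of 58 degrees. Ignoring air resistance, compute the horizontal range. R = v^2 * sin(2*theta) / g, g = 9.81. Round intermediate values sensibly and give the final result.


Launch speed squared = 717.7041
sin(2 * 58 deg) = 0.898794
Range = 717.7041 * 0.898794 / 9.81
= 65.756 m

65.756 m
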